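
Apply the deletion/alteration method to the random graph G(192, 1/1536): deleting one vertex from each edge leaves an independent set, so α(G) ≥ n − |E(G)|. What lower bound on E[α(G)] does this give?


E[|E(G)|] = C(192, 2)·p = 18336 · (1/1536) = 191/16.
E[α(G)] ≥ n − E[|E(G)|] = 192 − 191/16 = 2881/16.
Numerically: ≈ 180.062500.
(This is only a lower bound; the true E[α(G)] may be larger.)

E[α(G)] ≥ 2881/16 ≈ 180.062500.


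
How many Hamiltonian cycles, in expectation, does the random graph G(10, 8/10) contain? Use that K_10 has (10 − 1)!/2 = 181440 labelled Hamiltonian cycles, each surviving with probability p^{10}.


K_10 has (10 − 1)!/2 = 181440 labelled Hamiltonian cycles.
For each such Hamiltonian cycle H, let X_H = 1 if all 10 edges of H are present in G. Then P[X_H = 1] = p^{10} = (4/5)^{10} = 1048576/9765625.
Summing the indicators: E[X] = Σ_H E[X_H] = 181440 · p^{10} = 181440 · 1048576/9765625 = 38050725888/1953125.
Numerically: E[X] ≈ 1.95e+04.

E[X] = 181440 · (4/5)^{10} = 38050725888/1953125 ≈ 1.95e+04.


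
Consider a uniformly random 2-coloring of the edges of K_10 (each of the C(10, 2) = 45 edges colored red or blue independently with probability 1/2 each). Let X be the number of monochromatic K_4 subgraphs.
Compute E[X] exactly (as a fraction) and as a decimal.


Let X = Σ_S X_S over the C(10, 4) = 210 subsets S of size 4, where X_S = 1 if the K_4 on S is monochromatic.
For a fixed S, the K_4 on S has C(4, 2) = 6 edges. P[all 6 edges red] = (1/2)^6, and likewise for blue, so P[monochromatic] = 2·(1/2)^6 = 2^{1 − 6} = 1/32.
Summing: E[X] = C(10, 4) · 2^{1 − 6} = 210 · 1/32 = 105/16.
Numerically: E[X] ≈ 6.562500.

E[X] = C(10,4)·2^(1−C(4,2)) = 105/16 ≈ 6.562500.


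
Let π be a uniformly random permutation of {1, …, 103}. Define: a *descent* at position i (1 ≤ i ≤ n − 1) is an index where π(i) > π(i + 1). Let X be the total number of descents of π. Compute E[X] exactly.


Write X = Σ X_I over i = 1, …, 102, with X_I the indicator of one descent.
There are 102 indicators.
For each fixed i, the pair (π(i), π(i+1)) is a uniformly random ordered pair of distinct values from {1, …, 103}; by symmetry P[π(i) > π(i+1)] = 1/2.
By linearity: E[X] = 102 · (1/2) = (103 − 1) · (1/2) = 51 ≈ 51.000.

E[X] = 51 = 51.000.


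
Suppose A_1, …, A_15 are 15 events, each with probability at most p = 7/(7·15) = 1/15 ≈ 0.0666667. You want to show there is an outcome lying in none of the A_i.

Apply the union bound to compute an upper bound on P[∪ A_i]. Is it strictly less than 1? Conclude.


Union bound: P[∪_{i=1}^{15} A_i] ≤ Σ_i P[A_i] ≤ 15·p = 15·(1/15) = 1.
Numerically: 1 ≈ 1.0000000.
Is 1 < 1? NO.
Since the bound 1 is ≥ 1, the union bound is uninformative here; it does NOT by itself certify existence.

15·p = 1 ≈ 1.0000000; existence NOT certified by the union bound.


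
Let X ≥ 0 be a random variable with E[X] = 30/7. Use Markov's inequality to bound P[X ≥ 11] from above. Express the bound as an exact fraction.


μ = E[X] = 30/7, a = 11.
Markov: P[X ≥ 11] ≤ μ/a = (30/7)/11 = 30/77.
Numerically: ≈ 0.3896.
(Since a = 11 > μ = 4.2857, the bound 30/77 is < 1 and informative.)

P[X ≥ 11] ≤ 30/77 ≈ 0.3896.


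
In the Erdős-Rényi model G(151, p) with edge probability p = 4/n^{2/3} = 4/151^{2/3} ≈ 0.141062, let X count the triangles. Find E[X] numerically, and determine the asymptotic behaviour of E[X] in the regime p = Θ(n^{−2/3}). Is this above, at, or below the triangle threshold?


Number of potential triangles: C(151, 3) = 562475.
Each occurs with probability p³ ≈ (0.141062)³ ≈ 2.80689443e-03.
By linearity: E[X] = C(151, 3)·p³ ≈ 562475 · 2.80689443e-03 ≈ 1578.807947.
Since α = 2/3 < 1, p = c/n^{2/3} ≫ 1/n is above the triangle threshold p ~ 1/n. Asymptotically E[X] ~ (c³/6)·n^{3(1−α)} = (4³/6)·n^{1} → ∞; triangles are abundant w.h.p.

E[X] ≈ 1578.807947; in regime p = Θ(1/n^{2/3}) E[X] diverges (above the triangle threshold p ~ 1/n).


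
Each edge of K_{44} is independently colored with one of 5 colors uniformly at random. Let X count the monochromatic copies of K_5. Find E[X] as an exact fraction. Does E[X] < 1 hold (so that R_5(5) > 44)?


E[X] = C(44, 5) · 5^{1 − 10} = 1086008 · 5^{−9} = 1086008/1953125.
As a reduced fraction: E[X] = 1086008/1953125 ≈ 0.556.
Is E[X] < 1? YES.
Since E[X] < 1, there exists a 5-coloring of K_{44} with no monochromatic K_5; hence R_5(5) > 44.

E[X] = 1086008/1953125 ≈ 0.556; E[X] < 1, so R_5(5) > 44.


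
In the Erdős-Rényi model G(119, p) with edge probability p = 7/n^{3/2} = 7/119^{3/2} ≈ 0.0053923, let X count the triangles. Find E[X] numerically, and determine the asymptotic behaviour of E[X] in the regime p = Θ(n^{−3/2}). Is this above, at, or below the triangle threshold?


Number of potential triangles: C(119, 3) = 273819.
Each occurs with probability p³ ≈ (0.0053923)³ ≈ 1.5679521e-07.
By linearity: E[X] = C(119, 3)·p³ ≈ 273819 · 1.5679521e-07 ≈ 0.04293.
Since α = 3/2 > 1, p = c/n^{3/2} = o(1/n) is below the triangle threshold p ~ 1/n. Asymptotically E[X] ~ (c³/6)·n^{3(1−α)} = (7³/6)·n^{-1.5} → 0, so by Markov's inequality G has no triangles w.h.p.

E[X] ≈ 0.04293; in regime p = Θ(1/n^{3/2}) E[X] tends to 0 (below the triangle threshold p ~ 1/n).


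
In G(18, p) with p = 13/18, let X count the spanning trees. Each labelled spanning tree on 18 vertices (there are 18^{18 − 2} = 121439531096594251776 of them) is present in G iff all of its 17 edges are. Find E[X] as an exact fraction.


K_18 has 18^{18 − 2} = 121439531096594251776 labelled spanning trees.
For each such spanning tree H, let X_H = 1 if all 17 edges of H are present in G. Then P[X_H = 1] = p^{17} = (13/18)^{17} = 8650415919381337933/2185911559738696531968.
By linearity of expectation: E[X] = Σ_H E[X_H] = 121439531096594251776 · p^{17} = 121439531096594251776 · 8650415919381337933/2185911559738696531968 = 8650415919381337933/18.
Numerically: E[X] ≈ 4.806e+17.

E[X] = 121439531096594251776 · (13/18)^{17} = 8650415919381337933/18 ≈ 4.806e+17.


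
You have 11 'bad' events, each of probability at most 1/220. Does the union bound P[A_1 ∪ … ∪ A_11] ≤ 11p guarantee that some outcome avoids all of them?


Union bound: P[∪_{i=1}^{11} A_i] ≤ Σ_i P[A_i] ≤ 11·p = 11·(1/220) = 1/20.
Numerically: 1/20 ≈ 0.050.
Is 1/20 < 1? YES.
Since P[∪ A_i] ≤ 1/20 < 1, the complement has P[∩ A_i^c] ≥ 1 − 1/20 = 19/20 > 0, so some outcome avoids every A_i.

11·p = 1/20 ≈ 0.050; existence CERTIFIED by the union bound.


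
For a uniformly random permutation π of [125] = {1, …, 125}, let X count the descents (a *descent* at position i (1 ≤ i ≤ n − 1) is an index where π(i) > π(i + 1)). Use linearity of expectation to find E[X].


Write X = Σ X_I over i = 1, …, 124, with X_I the indicator of one descent.
There are 124 indicators.
For each fixed i, the pair (π(i), π(i+1)) is a uniformly random ordered pair of distinct values from {1, …, 125}; by symmetry P[π(i) > π(i+1)] = 1/2.
By linearity: E[X] = 124 · (1/2) = (125 − 1) · (1/2) = 62 ≈ 62.00000.

E[X] = 62 = 62.00000.


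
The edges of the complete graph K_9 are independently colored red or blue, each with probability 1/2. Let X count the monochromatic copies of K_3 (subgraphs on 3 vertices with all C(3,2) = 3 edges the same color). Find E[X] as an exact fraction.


Let X = Σ_S X_S over the C(9, 3) = 84 subsets S of size 3, where X_S = 1 if the K_3 on S is monochromatic.
For a fixed S, the K_3 on S has C(3, 2) = 3 edges. P[all 3 edges red] = (1/2)^3, and likewise for blue, so P[monochromatic] = 2·(1/2)^3 = 2^{1 − 3} = 1/4.
By linearity: E[X] = C(9, 3) · 2^{1 − 3} = 84 · 1/4 = 21.
Numerically: E[X] ≈ 21.00000.

E[X] = C(9,3)·2^(1−C(3,2)) = 21 ≈ 21.00000.


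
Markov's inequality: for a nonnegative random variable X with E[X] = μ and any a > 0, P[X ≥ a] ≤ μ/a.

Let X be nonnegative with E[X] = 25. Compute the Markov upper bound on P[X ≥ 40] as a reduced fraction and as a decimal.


μ = E[X] = 25, a = 40.
Markov: P[X ≥ 40] ≤ μ/a = (25)/40 = 5/8.
Numerically: ≈ 0.62500.
(Since a = 40 > μ = 25.00000, the bound 5/8 is < 1 and informative.)

P[X ≥ 40] ≤ 5/8 ≈ 0.62500.


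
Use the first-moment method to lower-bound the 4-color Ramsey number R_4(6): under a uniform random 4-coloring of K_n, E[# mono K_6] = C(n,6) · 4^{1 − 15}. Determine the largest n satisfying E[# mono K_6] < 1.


We need C(n, 6) · 4^{1 − 15} < 1, i.e. C(n, 6) < 4^{15 − 1} = 268435456.
Check values of n near the boundary:
  n = 72: C(72, 6) = 156238908; 156238908 < 268435456? YES
  n = 73: C(73, 6) = 170230452; 170230452 < 268435456? YES
  n = 74: C(74, 6) = 185250786; 185250786 < 268435456? YES
  n = 75: C(75, 6) = 201359550; 201359550 < 268435456? YES
  n = 76: C(76, 6) = 218618940; 218618940 < 268435456? YES
  n = 77: C(77, 6) = 237093780; 237093780 < 268435456? YES
  n = 78: C(78, 6) = 256851595; 256851595 < 268435456? YES
  n = 79: C(79, 6) = 277962685; 277962685 < 268435456? NO
  n = 80: C(80, 6) = 300500200; 300500200 < 268435456? NO
The largest n with C(n, 6) < 268435456 is n = 78 (where E[X] = 256851595/268435456 ≈ 0.9568468). Hence R_4(6) > 78, i.e. R_4(6) ≥ 79.

Largest n = 78; hence R_4(6) > 78.


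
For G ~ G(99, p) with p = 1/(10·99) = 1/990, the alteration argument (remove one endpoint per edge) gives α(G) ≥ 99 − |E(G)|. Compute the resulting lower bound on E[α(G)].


E[|E(G)|] = C(99, 2)·p = 4851 · (1/990) = 49/10.
E[α(G)] ≥ n − E[|E(G)|] = 99 − 49/10 = 941/10.
Numerically: ≈ 94.1000.
(This is only a lower bound; the true E[α(G)] may be larger.)

E[α(G)] ≥ 941/10 ≈ 94.1000.


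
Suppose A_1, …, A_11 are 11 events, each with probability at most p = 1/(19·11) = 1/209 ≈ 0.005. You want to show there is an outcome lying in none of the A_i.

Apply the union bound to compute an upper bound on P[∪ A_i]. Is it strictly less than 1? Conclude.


Union bound: P[∪_{i=1}^{11} A_i] ≤ Σ_i P[A_i] ≤ 11·p = 11·(1/209) = 1/19.
Numerically: 1/19 ≈ 0.053.
Is 1/19 < 1? YES.
Since P[∪ A_i] ≤ 1/19 < 1, the complement has P[∩ A_i^c] ≥ 1 − 1/19 = 18/19 > 0, so some outcome avoids every A_i.

11·p = 1/19 ≈ 0.053; existence CERTIFIED by the union bound.


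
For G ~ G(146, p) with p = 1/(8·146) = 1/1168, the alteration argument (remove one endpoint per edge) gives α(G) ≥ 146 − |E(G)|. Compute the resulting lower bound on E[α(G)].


E[|E(G)|] = C(146, 2)·p = 10585 · (1/1168) = 145/16.
E[α(G)] ≥ n − E[|E(G)|] = 146 − 145/16 = 2191/16.
Numerically: ≈ 136.938.
(This is only a lower bound; the true E[α(G)] may be larger.)

E[α(G)] ≥ 2191/16 ≈ 136.938.


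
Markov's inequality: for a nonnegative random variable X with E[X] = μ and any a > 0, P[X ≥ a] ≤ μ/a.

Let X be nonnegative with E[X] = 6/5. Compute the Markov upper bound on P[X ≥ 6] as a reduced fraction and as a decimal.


μ = E[X] = 6/5, a = 6.
Markov: P[X ≥ 6] ≤ μ/a = (6/5)/6 = 1/5.
Numerically: ≈ 0.20000.
(Since a = 6 > μ = 1.20000, the bound 1/5 is < 1 and informative.)

P[X ≥ 6] ≤ 1/5 ≈ 0.20000.


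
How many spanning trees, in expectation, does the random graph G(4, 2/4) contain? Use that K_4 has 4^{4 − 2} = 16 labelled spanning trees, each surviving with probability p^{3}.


K_4 has 4^{4 − 2} = 16 labelled spanning trees.
For each such spanning tree H, let X_H = 1 if all 3 edges of H are present in G. Then P[X_H = 1] = p^{3} = (1/2)^{3} = 1/8.
By linearity of expectation: E[X] = Σ_H E[X_H] = 16 · p^{3} = 16 · 1/8 = 2.
Numerically: E[X] ≈ 2.

E[X] = 16 · (1/2)^{3} = 2 ≈ 2.


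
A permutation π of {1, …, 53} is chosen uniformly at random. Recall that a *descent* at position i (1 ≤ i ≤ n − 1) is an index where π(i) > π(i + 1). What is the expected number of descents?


Write X = Σ X_I over i = 1, …, 52, with X_I the indicator of one descent.
There are 52 indicators.
For each fixed i, the pair (π(i), π(i+1)) is a uniformly random ordered pair of distinct values from {1, …, 53}; by symmetry P[π(i) > π(i+1)] = 1/2.
By linearity: E[X] = 52 · (1/2) = (53 − 1) · (1/2) = 26 ≈ 26.000.

E[X] = 26 = 26.000.


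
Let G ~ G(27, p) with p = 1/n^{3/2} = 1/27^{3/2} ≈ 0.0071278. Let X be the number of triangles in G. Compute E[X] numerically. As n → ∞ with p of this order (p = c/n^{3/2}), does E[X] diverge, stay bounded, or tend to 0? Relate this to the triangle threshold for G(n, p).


Number of potential triangles: C(27, 3) = 2925.
Each occurs with probability p³ ≈ (0.0071278)³ ≈ 3.6212880e-07.
By linearity: E[X] = C(27, 3)·p³ ≈ 2925 · 3.6212880e-07 ≈ 0.00106.
Since α = 3/2 > 1, p = c/n^{3/2} = o(1/n) is below the triangle threshold p ~ 1/n. Asymptotically E[X] ~ (c³/6)·n^{3(1−α)} = (1³/6)·n^{-1.5} → 0, so by Markov's inequality G has no triangles w.h.p.

E[X] ≈ 0.00106; in regime p = Θ(1/n^{3/2}) E[X] tends to 0 (below the triangle threshold p ~ 1/n).


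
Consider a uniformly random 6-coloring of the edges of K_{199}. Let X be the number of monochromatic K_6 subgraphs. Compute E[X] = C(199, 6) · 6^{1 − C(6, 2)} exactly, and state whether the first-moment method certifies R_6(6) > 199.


E[X] = C(199, 6) · 6^{1 − 15} = 79936367511 · 6^{−14} = 79936367511/78364164096.
As a reduced fraction: E[X] = 26645455837/26121388032 ≈ 1.0201.
Is E[X] < 1? NO.
Since E[X] ≥ 1, the first-moment bound is inconclusive at n = 199; it does NOT by itself certify R_6(6) > 199.

E[X] = 26645455837/26121388032 ≈ 1.0201; E[X] ≥ 1; first-moment method inconclusive here.


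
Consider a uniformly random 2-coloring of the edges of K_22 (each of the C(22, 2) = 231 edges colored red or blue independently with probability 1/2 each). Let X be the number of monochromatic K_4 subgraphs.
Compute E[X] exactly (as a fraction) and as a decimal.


Let X = Σ_S X_S over the C(22, 4) = 7315 subsets S of size 4, where X_S = 1 if the K_4 on S is monochromatic.
For a fixed S, the K_4 on S has C(4, 2) = 6 edges. P[all 6 edges red] = (1/2)^6, and likewise for blue, so P[monochromatic] = 2·(1/2)^6 = 2^{1 − 6} = 1/32.
By linearity: E[X] = C(22, 4) · 2^{1 − 6} = 7315 · 1/32 = 7315/32.
Numerically: E[X] ≈ 228.594.

E[X] = C(22,4)·2^(1−C(4,2)) = 7315/32 ≈ 228.594.


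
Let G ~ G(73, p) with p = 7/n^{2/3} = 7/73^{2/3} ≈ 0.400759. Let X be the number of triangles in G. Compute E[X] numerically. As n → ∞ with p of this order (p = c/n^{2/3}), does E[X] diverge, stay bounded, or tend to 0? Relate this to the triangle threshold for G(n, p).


Number of potential triangles: C(73, 3) = 62196.
Each occurs with probability p³ ≈ (0.400759)³ ≈ 6.43647964e-02.
By linearity: E[X] = C(73, 3)·p³ ≈ 62196 · 6.43647964e-02 ≈ 4003.232877.
Since α = 2/3 < 1, p = c/n^{2/3} ≫ 1/n is above the triangle threshold p ~ 1/n. Asymptotically E[X] ~ (c³/6)·n^{3(1−α)} = (7³/6)·n^{1} → ∞; triangles are abundant w.h.p.

E[X] ≈ 4003.232877; in regime p = Θ(1/n^{2/3}) E[X] diverges (above the triangle threshold p ~ 1/n).


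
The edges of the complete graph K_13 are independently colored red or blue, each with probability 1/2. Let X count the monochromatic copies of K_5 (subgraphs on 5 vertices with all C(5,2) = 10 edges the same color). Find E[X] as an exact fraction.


Let X = Σ_S X_S over the C(13, 5) = 1287 subsets S of size 5, where X_S = 1 if the K_5 on S is monochromatic.
For a fixed S, the K_5 on S has C(5, 2) = 10 edges. P[all 10 edges red] = (1/2)^10, and likewise for blue, so P[monochromatic] = 2·(1/2)^10 = 2^{1 − 10} = 1/512.
By linearity: E[X] = C(13, 5) · 2^{1 − 10} = 1287 · 1/512 = 1287/512.
Numerically: E[X] ≈ 2.51367.

E[X] = C(13,5)·2^(1−C(5,2)) = 1287/512 ≈ 2.51367.


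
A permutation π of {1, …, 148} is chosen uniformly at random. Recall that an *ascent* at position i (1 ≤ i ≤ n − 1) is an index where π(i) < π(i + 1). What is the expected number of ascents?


Write X = Σ X_I over i = 1, …, 147, with X_I the indicator of one ascent.
There are 147 indicators.
For each fixed i, the pair (π(i), π(i+1)) is a uniformly random ordered pair of distinct values from {1, …, 148}; by symmetry P[π(i) < π(i+1)] = 1/2.
By linearity: E[X] = 147 · (1/2) = (148 − 1) · (1/2) = 147/2 ≈ 73.50000.

E[X] = 147/2 = 73.50000.


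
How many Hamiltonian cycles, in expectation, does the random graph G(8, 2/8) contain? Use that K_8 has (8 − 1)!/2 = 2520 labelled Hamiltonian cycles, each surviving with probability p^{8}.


K_8 has (8 − 1)!/2 = 2520 labelled Hamiltonian cycles.
For each such Hamiltonian cycle H, let X_H = 1 if all 8 edges of H are present in G. Then P[X_H = 1] = p^{8} = (1/4)^{8} = 1/65536.
By linearity of expectation: E[X] = Σ_H E[X_H] = 2520 · p^{8} = 2520 · 1/65536 = 315/8192.
Numerically: E[X] ≈ 0.038452.

E[X] = 2520 · (1/4)^{8} = 315/8192 ≈ 0.038452.


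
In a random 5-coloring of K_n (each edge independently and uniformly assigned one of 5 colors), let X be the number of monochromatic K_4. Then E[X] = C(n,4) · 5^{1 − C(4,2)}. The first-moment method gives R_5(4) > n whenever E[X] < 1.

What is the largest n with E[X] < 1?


We need C(n, 4) · 5^{1 − 6} < 1, i.e. C(n, 4) < 5^{6 − 1} = 3125.
Check values of n near the boundary:
  n = 13: C(13, 4) = 715; 715 < 3125? YES
  n = 14: C(14, 4) = 1001; 1001 < 3125? YES
  n = 15: C(15, 4) = 1365; 1365 < 3125? YES
  n = 16: C(16, 4) = 1820; 1820 < 3125? YES
  n = 17: C(17, 4) = 2380; 2380 < 3125? YES
  n = 18: C(18, 4) = 3060; 3060 < 3125? YES
  n = 19: C(19, 4) = 3876; 3876 < 3125? NO
  n = 20: C(20, 4) = 4845; 4845 < 3125? NO
  n = 21: C(21, 4) = 5985; 5985 < 3125? NO
The largest n with C(n, 4) < 3125 is n = 18 (where E[X] = 612/625 ≈ 0.9792000). Hence R_5(4) > 18, i.e. R_5(4) ≥ 19.

Largest n = 18; hence R_5(4) > 18.


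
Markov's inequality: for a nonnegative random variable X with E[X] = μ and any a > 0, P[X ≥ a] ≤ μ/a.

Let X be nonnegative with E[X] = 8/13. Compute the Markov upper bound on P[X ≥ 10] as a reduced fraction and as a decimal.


μ = E[X] = 8/13, a = 10.
Markov: P[X ≥ 10] ≤ μ/a = (8/13)/10 = 4/65.
Numerically: ≈ 0.0615.
(Since a = 10 > μ = 0.6154, the bound 4/65 is < 1 and informative.)

P[X ≥ 10] ≤ 4/65 ≈ 0.0615.


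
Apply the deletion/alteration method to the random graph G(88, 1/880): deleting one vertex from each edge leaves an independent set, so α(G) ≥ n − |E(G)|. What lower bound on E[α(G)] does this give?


E[|E(G)|] = C(88, 2)·p = 3828 · (1/880) = 87/20.
E[α(G)] ≥ n − E[|E(G)|] = 88 − 87/20 = 1673/20.
Numerically: ≈ 83.65000.
(This is only a lower bound; the true E[α(G)] may be larger.)

E[α(G)] ≥ 1673/20 ≈ 83.65000.


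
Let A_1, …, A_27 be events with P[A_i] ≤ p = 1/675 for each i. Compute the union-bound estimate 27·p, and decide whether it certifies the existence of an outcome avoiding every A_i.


Union bound: P[∪_{i=1}^{27} A_i] ≤ Σ_i P[A_i] ≤ 27·p = 27·(1/675) = 1/25.
Numerically: 1/25 ≈ 0.0400000.
Is 1/25 < 1? YES.
Since P[∪ A_i] ≤ 1/25 < 1, the complement has P[∩ A_i^c] ≥ 1 − 1/25 = 24/25 > 0, so some outcome avoids every A_i.

27·p = 1/25 ≈ 0.0400000; existence CERTIFIED by the union bound.


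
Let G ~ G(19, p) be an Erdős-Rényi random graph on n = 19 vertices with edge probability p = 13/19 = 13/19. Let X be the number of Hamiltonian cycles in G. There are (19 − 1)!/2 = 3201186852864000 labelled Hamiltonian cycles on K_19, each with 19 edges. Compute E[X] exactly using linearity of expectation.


K_19 has (19 − 1)!/2 = 3201186852864000 labelled Hamiltonian cycles.
For each such Hamiltonian cycle H, let X_H = 1 if all 19 edges of H are present in G. Then P[X_H = 1] = p^{19} = (13/19)^{19} = 1461920290375446110677/1978419655660313589123979.
By linearity of expectation: E[X] = Σ_H E[X_H] = 3201186852864000 · p^{19} = 3201186852864000 · 1461920290375446110677/1978419655660313589123979 = 4679880013484999364018134658428928000/1978419655660313589123979.
Numerically: E[X] ≈ 2.3655e+12.

E[X] = 3201186852864000 · (13/19)^{19} = 4679880013484999364018134658428928000/1978419655660313589123979 ≈ 2.3655e+12.


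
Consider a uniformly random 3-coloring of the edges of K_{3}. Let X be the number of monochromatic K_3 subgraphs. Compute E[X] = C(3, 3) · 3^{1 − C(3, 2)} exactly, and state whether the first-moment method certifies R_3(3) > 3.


E[X] = C(3, 3) · 3^{1 − 3} = 1 · 3^{−2} = 1/9.
As a reduced fraction: E[X] = 1/9 ≈ 0.11111.
Is E[X] < 1? YES.
Since E[X] < 1, there exists a 3-coloring of K_{3} with no monochromatic K_3; hence R_3(3) > 3.

E[X] = 1/9 ≈ 0.11111; E[X] < 1, so R_3(3) > 3.


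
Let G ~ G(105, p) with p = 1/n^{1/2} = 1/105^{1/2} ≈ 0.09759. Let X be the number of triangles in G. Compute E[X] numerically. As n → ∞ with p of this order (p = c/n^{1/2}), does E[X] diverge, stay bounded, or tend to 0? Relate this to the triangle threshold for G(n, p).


Number of potential triangles: C(105, 3) = 187460.
Each occurs with probability p³ ≈ (0.09759)³ ≈ 9.294286e-04.
By linearity: E[X] = C(105, 3)·p³ ≈ 187460 · 9.294286e-04 ≈ 174.2307.
Since α = 1/2 < 1, p = c/n^{1/2} ≫ 1/n is above the triangle threshold p ~ 1/n. Asymptotically E[X] ~ (c³/6)·n^{3(1−α)} = (1³/6)·n^{1.5} → ∞; triangles are abundant w.h.p.

E[X] ≈ 174.2307; in regime p = Θ(1/n^{1/2}) E[X] diverges (above the triangle threshold p ~ 1/n).


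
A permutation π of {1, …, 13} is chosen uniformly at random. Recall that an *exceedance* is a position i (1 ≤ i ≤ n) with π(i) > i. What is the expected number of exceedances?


Write X = Σ_{i=1}^{13} X_i, where X_i = 1_{π(i) > i}.
For each fixed i, π(i) is uniform over {1, …, 13} (marginal of a uniform permutation), so P[π(i) > i] = (n − i)/n. Summing: Σ_{i=1}^{13} (n − i)/n = (0 + 1 + … + 12)/13 = 13(13 − 1)/(2·13) = (13 − 1)/2.
Hence E[X] = Σ_{i=1}^{13} (13 − i)/13 = 6 ≈ 6.000000.

E[X] = 6 = 6.000000.


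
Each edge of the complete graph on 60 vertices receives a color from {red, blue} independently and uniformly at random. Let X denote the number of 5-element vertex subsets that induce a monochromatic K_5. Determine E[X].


Let X = Σ_S X_S over the C(60, 5) = 5461512 subsets S of size 5, where X_S = 1 if the K_5 on S is monochromatic.
For a fixed S, the K_5 on S has C(5, 2) = 10 edges. P[all 10 edges red] = (1/2)^10, and likewise for blue, so P[monochromatic] = 2·(1/2)^10 = 2^{1 − 10} = 1/512.
By linearity: E[X] = C(60, 5) · 2^{1 − 10} = 5461512 · 1/512 = 682689/64.
Numerically: E[X] ≈ 10667.016.

E[X] = C(60,5)·2^(1−C(5,2)) = 682689/64 ≈ 10667.016.


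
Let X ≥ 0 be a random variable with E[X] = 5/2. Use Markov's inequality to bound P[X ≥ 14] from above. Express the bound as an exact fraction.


μ = E[X] = 5/2, a = 14.
Markov: P[X ≥ 14] ≤ μ/a = (5/2)/14 = 5/28.
Numerically: ≈ 0.17857.
(Since a = 14 > μ = 2.50000, the bound 5/28 is < 1 and informative.)

P[X ≥ 14] ≤ 5/28 ≈ 0.17857.


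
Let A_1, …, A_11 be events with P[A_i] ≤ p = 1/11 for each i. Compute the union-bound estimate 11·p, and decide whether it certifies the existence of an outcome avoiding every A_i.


Union bound: P[∪_{i=1}^{11} A_i] ≤ Σ_i P[A_i] ≤ 11·p = 11·(1/11) = 1.
Numerically: 1 ≈ 1.0000000.
Is 1 < 1? NO.
Since the bound 1 is ≥ 1, the union bound is uninformative here; it does NOT by itself certify existence.

11·p = 1 ≈ 1.0000000; existence NOT certified by the union bound.


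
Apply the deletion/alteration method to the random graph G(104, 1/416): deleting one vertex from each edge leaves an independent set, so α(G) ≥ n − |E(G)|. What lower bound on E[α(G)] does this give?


E[|E(G)|] = C(104, 2)·p = 5356 · (1/416) = 103/8.
E[α(G)] ≥ n − E[|E(G)|] = 104 − 103/8 = 729/8.
Numerically: ≈ 91.125000.
(This is only a lower bound; the true E[α(G)] may be larger.)

E[α(G)] ≥ 729/8 ≈ 91.125000.


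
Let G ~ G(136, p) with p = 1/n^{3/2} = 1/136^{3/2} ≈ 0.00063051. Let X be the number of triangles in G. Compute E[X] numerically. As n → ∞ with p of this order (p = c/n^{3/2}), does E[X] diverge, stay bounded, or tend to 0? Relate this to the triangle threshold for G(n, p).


Number of potential triangles: C(136, 3) = 410040.
Each occurs with probability p³ ≈ (0.00063051)³ ≈ 2.50654157e-10.
By linearity: E[X] = C(136, 3)·p³ ≈ 410040 · 2.50654157e-10 ≈ 0.000103.
Since α = 3/2 > 1, p = c/n^{3/2} = o(1/n) is below the triangle threshold p ~ 1/n. Asymptotically E[X] ~ (c³/6)·n^{3(1−α)} = (1³/6)·n^{-1.5} → 0, so by Markov's inequality G has no triangles w.h.p.

E[X] ≈ 0.000103; in regime p = Θ(1/n^{3/2}) E[X] tends to 0 (below the triangle threshold p ~ 1/n).


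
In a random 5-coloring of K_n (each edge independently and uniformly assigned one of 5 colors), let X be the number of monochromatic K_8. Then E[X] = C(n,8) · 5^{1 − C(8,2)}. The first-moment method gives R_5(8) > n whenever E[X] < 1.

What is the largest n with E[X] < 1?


We need C(n, 8) · 5^{1 − 28} < 1, i.e. C(n, 8) < 5^{28 − 1} = 7450580596923828125.
Check values of n near the boundary:
  n = 857: C(857, 8) = 6983854138365964575; 6983854138365964575 < 7450580596923828125? YES
  n = 858: C(858, 8) = 7049584530256467771; 7049584530256467771 < 7450580596923828125? YES
  n = 859: C(859, 8) = 7115855595170747139; 7115855595170747139 < 7450580596923828125? YES
  n = 860: C(860, 8) = 7182671140665308145; 7182671140665308145 < 7450580596923828125? YES
  n = 861: C(861, 8) = 7250034996615275865; 7250034996615275865 < 7450580596923828125? YES
  n = 862: C(862, 8) = 7317951015318931845; 7317951015318931845 < 7450580596923828125? YES
  n = 863: C(863, 8) = 7386423071602617757; 7386423071602617757 < 7450580596923828125? YES
  n = 864: C(864, 8) = 7455455062926006708; 7455455062926006708 < 7450580596923828125? NO
The largest n with C(n, 8) < 7450580596923828125 is n = 863 (where E[X] = 7386423071602617757/7450580596923828125 ≈ 0.9914). Hence R_5(8) > 863, i.e. R_5(8) ≥ 864.

Largest n = 863; hence R_5(8) > 863.


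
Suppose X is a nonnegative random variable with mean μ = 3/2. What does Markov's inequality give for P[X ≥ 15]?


μ = E[X] = 3/2, a = 15.
Markov: P[X ≥ 15] ≤ μ/a = (3/2)/15 = 1/10.
Numerically: ≈ 0.1000.
(Since a = 15 > μ = 1.5000, the bound 1/10 is < 1 and informative.)

P[X ≥ 15] ≤ 1/10 ≈ 0.1000.


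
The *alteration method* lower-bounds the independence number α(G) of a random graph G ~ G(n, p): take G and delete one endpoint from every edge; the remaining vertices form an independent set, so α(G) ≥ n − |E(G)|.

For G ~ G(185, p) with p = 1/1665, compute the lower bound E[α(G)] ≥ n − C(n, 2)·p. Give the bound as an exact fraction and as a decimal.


E[|E(G)|] = C(185, 2)·p = 17020 · (1/1665) = 92/9.
E[α(G)] ≥ n − E[|E(G)|] = 185 − 92/9 = 1573/9.
Numerically: ≈ 174.77778.
(This is only a lower bound; the true E[α(G)] may be larger.)

E[α(G)] ≥ 1573/9 ≈ 174.77778.


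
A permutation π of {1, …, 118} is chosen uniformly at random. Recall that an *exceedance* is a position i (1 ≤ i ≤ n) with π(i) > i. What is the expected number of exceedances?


Write X = Σ_{i=1}^{118} X_i, where X_i = 1_{π(i) > i}.
For each fixed i, π(i) is uniform over {1, …, 118} (marginal of a uniform permutation), so P[π(i) > i] = (n − i)/n. Summing: Σ_{i=1}^{118} (n − i)/n = (0 + 1 + … + 117)/118 = 118(118 − 1)/(2·118) = (118 − 1)/2.
Hence E[X] = Σ_{i=1}^{118} (118 − i)/118 = 117/2 ≈ 58.500.

E[X] = 117/2 = 58.500.


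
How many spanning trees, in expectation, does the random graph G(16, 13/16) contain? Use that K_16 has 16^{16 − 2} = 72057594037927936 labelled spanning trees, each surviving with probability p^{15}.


K_16 has 16^{16 − 2} = 72057594037927936 labelled spanning trees.
For each such spanning tree H, let X_H = 1 if all 15 edges of H are present in G. Then P[X_H = 1] = p^{15} = (13/16)^{15} = 51185893014090757/1152921504606846976.
By linearity of expectation: E[X] = Σ_H E[X_H] = 72057594037927936 · p^{15} = 72057594037927936 · 51185893014090757/1152921504606846976 = 51185893014090757/16.
Numerically: E[X] ≈ 3.2e+15.

E[X] = 72057594037927936 · (13/16)^{15} = 51185893014090757/16 ≈ 3.2e+15.


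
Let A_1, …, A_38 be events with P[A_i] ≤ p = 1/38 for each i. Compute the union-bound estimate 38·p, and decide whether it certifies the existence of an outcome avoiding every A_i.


Union bound: P[∪_{i=1}^{38} A_i] ≤ Σ_i P[A_i] ≤ 38·p = 38·(1/38) = 1.
Numerically: 1 ≈ 1.000.
Is 1 < 1? NO.
Since the bound 1 is ≥ 1, the union bound is uninformative here; it does NOT by itself certify existence.

38·p = 1 ≈ 1.000; existence NOT certified by the union bound.


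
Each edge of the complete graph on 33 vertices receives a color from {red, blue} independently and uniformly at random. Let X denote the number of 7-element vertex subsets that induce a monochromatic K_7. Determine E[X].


Let X = Σ_S X_S over the C(33, 7) = 4272048 subsets S of size 7, where X_S = 1 if the K_7 on S is monochromatic.
For a fixed S, the K_7 on S has C(7, 2) = 21 edges. P[all 21 edges red] = (1/2)^21, and likewise for blue, so P[monochromatic] = 2·(1/2)^21 = 2^{1 − 21} = 1/1048576.
Summing: E[X] = C(33, 7) · 2^{1 − 21} = 4272048 · 1/1048576 = 267003/65536.
Numerically: E[X] ≈ 4.07414.

E[X] = C(33,7)·2^(1−C(7,2)) = 267003/65536 ≈ 4.07414.


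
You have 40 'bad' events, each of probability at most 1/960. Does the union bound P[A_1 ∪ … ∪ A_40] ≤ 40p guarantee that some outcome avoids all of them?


Union bound: P[∪_{i=1}^{40} A_i] ≤ Σ_i P[A_i] ≤ 40·p = 40·(1/960) = 1/24.
Numerically: 1/24 ≈ 0.0416667.
Is 1/24 < 1? YES.
Since P[∪ A_i] ≤ 1/24 < 1, the complement has P[∩ A_i^c] ≥ 1 − 1/24 = 23/24 > 0, so some outcome avoids every A_i.

40·p = 1/24 ≈ 0.0416667; existence CERTIFIED by the union bound.


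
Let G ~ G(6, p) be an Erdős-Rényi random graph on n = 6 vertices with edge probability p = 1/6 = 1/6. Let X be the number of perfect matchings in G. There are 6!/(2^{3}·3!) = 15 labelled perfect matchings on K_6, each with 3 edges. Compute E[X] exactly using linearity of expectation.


K_6 has 6!/(2^{3}·3!) = 15 labelled perfect matchings.
For each such perfect matching H, let X_H = 1 if all 3 edges of H are present in G. Then P[X_H = 1] = p^{3} = (1/6)^{3} = 1/216.
Summing the indicators: E[X] = Σ_H E[X_H] = 15 · p^{3} = 15 · 1/216 = 5/72.
Numerically: E[X] ≈ 0.069444.

E[X] = 15 · (1/6)^{3} = 5/72 ≈ 0.069444.


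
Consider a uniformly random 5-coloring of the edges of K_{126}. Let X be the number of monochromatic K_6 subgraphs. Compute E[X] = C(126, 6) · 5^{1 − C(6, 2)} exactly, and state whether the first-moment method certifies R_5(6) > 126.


E[X] = C(126, 6) · 5^{1 − 15} = 4925156775 · 5^{−14} = 4925156775/6103515625.
As a reduced fraction: E[X] = 197006271/244140625 ≈ 0.8069377.
Is E[X] < 1? YES.
Since E[X] < 1, there exists a 5-coloring of K_{126} with no monochromatic K_6; hence R_5(6) > 126.

E[X] = 197006271/244140625 ≈ 0.8069377; E[X] < 1, so R_5(6) > 126.


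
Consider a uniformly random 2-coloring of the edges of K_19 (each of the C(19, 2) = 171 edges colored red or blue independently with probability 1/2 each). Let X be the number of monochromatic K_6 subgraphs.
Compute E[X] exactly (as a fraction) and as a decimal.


Let X = Σ_S X_S over the C(19, 6) = 27132 subsets S of size 6, where X_S = 1 if the K_6 on S is monochromatic.
For a fixed S, the K_6 on S has C(6, 2) = 15 edges. P[all 15 edges red] = (1/2)^15, and likewise for blue, so P[monochromatic] = 2·(1/2)^15 = 2^{1 − 15} = 1/16384.
Summing: E[X] = C(19, 6) · 2^{1 − 15} = 27132 · 1/16384 = 6783/4096.
Numerically: E[X] ≈ 1.656006.

E[X] = C(19,6)·2^(1−C(6,2)) = 6783/4096 ≈ 1.656006.


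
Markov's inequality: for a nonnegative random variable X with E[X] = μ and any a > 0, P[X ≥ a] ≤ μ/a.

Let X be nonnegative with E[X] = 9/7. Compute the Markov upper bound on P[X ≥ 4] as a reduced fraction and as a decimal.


μ = E[X] = 9/7, a = 4.
Markov: P[X ≥ 4] ≤ μ/a = (9/7)/4 = 9/28.
Numerically: ≈ 0.321.
(Since a = 4 > μ = 1.286, the bound 9/28 is < 1 and informative.)

P[X ≥ 4] ≤ 9/28 ≈ 0.321.


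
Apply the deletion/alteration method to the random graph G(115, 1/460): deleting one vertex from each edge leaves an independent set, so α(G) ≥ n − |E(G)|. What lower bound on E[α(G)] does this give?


E[|E(G)|] = C(115, 2)·p = 6555 · (1/460) = 57/4.
E[α(G)] ≥ n − E[|E(G)|] = 115 − 57/4 = 403/4.
Numerically: ≈ 100.75000.
(This is only a lower bound; the true E[α(G)] may be larger.)

E[α(G)] ≥ 403/4 ≈ 100.75000.


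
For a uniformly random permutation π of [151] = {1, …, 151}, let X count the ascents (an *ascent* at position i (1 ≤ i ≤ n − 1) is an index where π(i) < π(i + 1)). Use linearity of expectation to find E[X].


Write X = Σ X_I over i = 1, …, 150, with X_I the indicator of one ascent.
There are 150 indicators.
For each fixed i, the pair (π(i), π(i+1)) is a uniformly random ordered pair of distinct values from {1, …, 151}; by symmetry P[π(i) < π(i+1)] = 1/2.
By linearity: E[X] = 150 · (1/2) = (151 − 1) · (1/2) = 75 ≈ 75.000.

E[X] = 75 = 75.000.


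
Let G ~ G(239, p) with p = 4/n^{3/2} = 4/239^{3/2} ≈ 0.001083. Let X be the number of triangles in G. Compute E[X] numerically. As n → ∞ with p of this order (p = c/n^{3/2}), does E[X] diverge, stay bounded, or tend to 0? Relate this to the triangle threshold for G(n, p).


Number of potential triangles: C(239, 3) = 2246839.
Each occurs with probability p³ ≈ (0.001083)³ ≈ 1.268789e-09.
By linearity: E[X] = C(239, 3)·p³ ≈ 2246839 · 1.268789e-09 ≈ 0.0029.
Since α = 3/2 > 1, p = c/n^{3/2} = o(1/n) is below the triangle threshold p ~ 1/n. Asymptotically E[X] ~ (c³/6)·n^{3(1−α)} = (4³/6)·n^{-1.5} → 0, so by Markov's inequality G has no triangles w.h.p.

E[X] ≈ 0.0029; in regime p = Θ(1/n^{3/2}) E[X] tends to 0 (below the triangle threshold p ~ 1/n).


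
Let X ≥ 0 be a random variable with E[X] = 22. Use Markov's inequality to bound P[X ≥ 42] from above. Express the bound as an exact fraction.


μ = E[X] = 22, a = 42.
Markov: P[X ≥ 42] ≤ μ/a = (22)/42 = 11/21.
Numerically: ≈ 0.524.
(Since a = 42 > μ = 22.000, the bound 11/21 is < 1 and informative.)

P[X ≥ 42] ≤ 11/21 ≈ 0.524.


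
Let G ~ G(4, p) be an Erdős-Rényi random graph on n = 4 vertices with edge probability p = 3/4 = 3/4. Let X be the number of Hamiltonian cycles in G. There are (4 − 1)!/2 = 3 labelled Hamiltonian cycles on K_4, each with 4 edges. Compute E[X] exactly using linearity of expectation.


K_4 has (4 − 1)!/2 = 3 labelled Hamiltonian cycles.
For each such Hamiltonian cycle H, let X_H = 1 if all 4 edges of H are present in G. Then P[X_H = 1] = p^{4} = (3/4)^{4} = 81/256.
By linearity: E[X] = Σ_H E[X_H] = 3 · p^{4} = 3 · 81/256 = 243/256.
Numerically: E[X] ≈ 0.949219.

E[X] = 3 · (3/4)^{4} = 243/256 ≈ 0.949219.


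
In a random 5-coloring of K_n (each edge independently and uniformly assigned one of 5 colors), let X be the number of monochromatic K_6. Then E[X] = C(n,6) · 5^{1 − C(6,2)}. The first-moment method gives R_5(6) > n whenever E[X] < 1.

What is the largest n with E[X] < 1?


We need C(n, 6) · 5^{1 − 15} < 1, i.e. C(n, 6) < 5^{15 − 1} = 6103515625.
Check values of n near the boundary:
  n = 127: C(127, 6) = 5169379425; 5169379425 < 6103515625? YES
  n = 128: C(128, 6) = 5423611200; 5423611200 < 6103515625? YES
  n = 129: C(129, 6) = 5688177600; 5688177600 < 6103515625? YES
  n = 130: C(130, 6) = 5963412000; 5963412000 < 6103515625? YES
  n = 131: C(131, 6) = 6249655776; 6249655776 < 6103515625? NO
  n = 132: C(132, 6) = 6547258432; 6547258432 < 6103515625? NO
The largest n with C(n, 6) < 6103515625 is n = 130 (where E[X] = 47707296/48828125 ≈ 0.977045). Hence R_5(6) > 130, i.e. R_5(6) ≥ 131.

Largest n = 130; hence R_5(6) > 130.


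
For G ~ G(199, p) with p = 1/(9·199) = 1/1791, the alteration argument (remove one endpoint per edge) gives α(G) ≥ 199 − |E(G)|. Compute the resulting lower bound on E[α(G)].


E[|E(G)|] = C(199, 2)·p = 19701 · (1/1791) = 11.
E[α(G)] ≥ n − E[|E(G)|] = 199 − 11 = 188.
Numerically: ≈ 188.000000.
(This is only a lower bound; the true E[α(G)] may be larger.)

E[α(G)] ≥ 188 ≈ 188.000000.


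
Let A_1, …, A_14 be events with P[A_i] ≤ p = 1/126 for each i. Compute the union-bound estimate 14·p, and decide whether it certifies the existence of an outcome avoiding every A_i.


Union bound: P[∪_{i=1}^{14} A_i] ≤ Σ_i P[A_i] ≤ 14·p = 14·(1/126) = 1/9.
Numerically: 1/9 ≈ 0.1111.
Is 1/9 < 1? YES.
Since P[∪ A_i] ≤ 1/9 < 1, the complement has P[∩ A_i^c] ≥ 1 − 1/9 = 8/9 > 0, so some outcome avoids every A_i.

14·p = 1/9 ≈ 0.1111; existence CERTIFIED by the union bound.


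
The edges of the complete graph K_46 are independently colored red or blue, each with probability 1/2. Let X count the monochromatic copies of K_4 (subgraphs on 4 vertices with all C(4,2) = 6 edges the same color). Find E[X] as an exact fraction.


Let X = Σ_S X_S over the C(46, 4) = 163185 subsets S of size 4, where X_S = 1 if the K_4 on S is monochromatic.
For a fixed S, the K_4 on S has C(4, 2) = 6 edges. P[all 6 edges red] = (1/2)^6, and likewise for blue, so P[monochromatic] = 2·(1/2)^6 = 2^{1 − 6} = 1/32.
By linearity of expectation: E[X] = C(46, 4) · 2^{1 − 6} = 163185 · 1/32 = 163185/32.
Numerically: E[X] ≈ 5099.53125.

E[X] = C(46,4)·2^(1−C(4,2)) = 163185/32 ≈ 5099.53125.


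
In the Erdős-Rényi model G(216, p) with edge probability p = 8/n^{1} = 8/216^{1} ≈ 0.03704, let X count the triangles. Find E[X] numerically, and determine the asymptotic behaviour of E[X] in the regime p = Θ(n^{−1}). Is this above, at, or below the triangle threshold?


Number of potential triangles: C(216, 3) = 1656360.
Each occurs with probability p³ ≈ (0.03704)³ ≈ 5.080526e-05.
By linearity: E[X] = C(216, 3)·p³ ≈ 1656360 · 5.080526e-05 ≈ 84.1518.
Here α = 1, so p = 8/n is exactly at the triangle threshold p ~ 1/n. Asymptotically E[X] → c³/6 = 8³/6 = 256/3 ≈ 85.3333, a bounded constant. In this regime the triangle count is asymptotically Poisson(c³/6).

E[X] ≈ 84.1518; in regime p = Θ(1/n^{1}) E[X] stays bounded (at the triangle threshold p ~ 1/n).


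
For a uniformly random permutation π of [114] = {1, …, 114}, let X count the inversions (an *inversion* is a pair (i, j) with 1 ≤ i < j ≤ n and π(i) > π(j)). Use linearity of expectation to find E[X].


Write X = Σ X_I over the C(114, 2) = 6441 pairs i < j, with X_I the indicator of one inversion.
There are 6441 indicators.
For each fixed pair i < j, the values π(i) and π(j) are two distinct elements of {1, …, 114} in uniformly random order; by symmetry P[π(i) > π(j)] = 1/2.
By linearity: E[X] = 6441 · (1/2) = C(114, 2) · (1/2) = 6441/2 = 6441/2 ≈ 3220.5000.

E[X] = 6441/2 = 3220.5000.


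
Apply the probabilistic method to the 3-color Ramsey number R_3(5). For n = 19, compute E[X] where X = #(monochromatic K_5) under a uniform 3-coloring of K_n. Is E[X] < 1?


E[X] = C(19, 5) · 3^{1 − 10} = 11628 · 3^{−9} = 11628/19683.
As a reduced fraction: E[X] = 1292/2187 ≈ 0.5908.
Is E[X] < 1? YES.
Since E[X] < 1, there exists a 3-coloring of K_{19} with no monochromatic K_5; hence R_3(5) > 19.

E[X] = 1292/2187 ≈ 0.5908; E[X] < 1, so R_3(5) > 19.


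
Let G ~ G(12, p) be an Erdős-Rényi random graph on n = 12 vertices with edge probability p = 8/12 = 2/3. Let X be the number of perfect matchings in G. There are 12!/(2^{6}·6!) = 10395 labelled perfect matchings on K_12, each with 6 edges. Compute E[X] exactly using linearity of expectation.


K_12 has 12!/(2^{6}·6!) = 10395 labelled perfect matchings.
For each such perfect matching H, let X_H = 1 if all 6 edges of H are present in G. Then P[X_H = 1] = p^{6} = (2/3)^{6} = 64/729.
By linearity of expectation: E[X] = Σ_H E[X_H] = 10395 · p^{6} = 10395 · 64/729 = 24640/27.
Numerically: E[X] ≈ 912.593.

E[X] = 10395 · (2/3)^{6} = 24640/27 ≈ 912.593.
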